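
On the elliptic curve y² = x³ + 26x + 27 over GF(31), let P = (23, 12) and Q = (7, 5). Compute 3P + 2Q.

(22, 5)

First 3P:
Repeated addition: build up to 3P.
2P: tangent at (23, 12): λ = (3·23² + 26)/(2·12) ≡ 1/24. 24⁻¹ ≡ 22 (mod 31), so λ ≡ 1·22 ≡ 22.
  x = λ² - 23 - 23 = 484 - 46 ≡ 4; y = λ·(23 - 4) - 12 ≡ 3. → (4, 3)
3P: (4, 3) + (23, 12). λ = (12 - 3)/(23 - 4) ≡ 9/19 mod 31. 19⁻¹ ≡ 18 (mod 31), so λ ≡ 7.
  x = λ² - 4 - 23 = 49 - 27 ≡ 22; y = λ·(4 - 22) - 3 ≡ 26. → (22, 26)
3P = (22, 26).
Next 2Q:
Repeated addition: build up to 2Q.
2Q: tangent at (7, 5): λ = (3·7² + 26)/(2·5) ≡ 18/10. 10⁻¹ ≡ 28 (mod 31), so λ ≡ 18·28 ≡ 8.
  x = λ² - 7 - 7 = 64 - 14 ≡ 19; y = λ·(7 - 19) - 5 ≡ 23. → (19, 23)
2Q = (19, 23).
Finally 3P + 2Q:
(22, 26) + (19, 23). λ = (23 - 26)/(19 - 22) ≡ 28/28 mod 31. 28⁻¹ ≡ 10 (mod 31) since 28·10 = 280 ≡ 1, so λ ≡ 1.
  x = λ² - 22 - 19 = 1 - 41 ≡ 22; y = λ·(22 - 22) - 26 ≡ 5. → (22, 5)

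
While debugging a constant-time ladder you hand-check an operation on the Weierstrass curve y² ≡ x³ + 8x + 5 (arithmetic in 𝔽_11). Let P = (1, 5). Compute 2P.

tangent at (1, 5): λ = (3·1² + 8)/(2·5) ≡ 0/10. 10⁻¹ ≡ 10 (mod 11), so λ ≡ 0·10 ≡ 0.
  x = λ² - 1 - 1 = 0 - 2 ≡ 9; y = λ·(1 - 9) - 5 ≡ 6. → (9, 6)

(9, 6)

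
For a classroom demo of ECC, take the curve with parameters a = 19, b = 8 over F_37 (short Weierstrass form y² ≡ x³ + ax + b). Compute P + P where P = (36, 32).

tangent at (36, 32): λ = (3·36² + 19)/(2·32) ≡ 22/27. 27⁻¹ ≡ 11 (mod 37), so λ ≡ 22·11 ≡ 20.
  x = λ² - 36 - 36 = 400 - 72 ≡ 32; y = λ·(36 - 32) - 32 ≡ 11. → (32, 11)

(32, 11)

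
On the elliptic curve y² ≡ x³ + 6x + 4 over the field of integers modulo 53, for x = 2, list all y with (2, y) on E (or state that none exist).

x³ + 6x + 4 = 24 ≡ 24 (mod 53).
Square roots of 24 mod 53: 17 and 36 (since 17² = 289 ≡ 24).

17, 36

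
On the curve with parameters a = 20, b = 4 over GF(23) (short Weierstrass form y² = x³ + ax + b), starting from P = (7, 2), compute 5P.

Double-and-add on 5 = (101)₂. Start with P = (7, 2) for the leading 1-bit.
double: tangent at (7, 2): λ = (3·7² + 20)/(2·2) ≡ 6/4. 4⁻¹ ≡ 6 (mod 23), so λ ≡ 6·6 ≡ 13.
  x = λ² - 7 - 7 = 169 - 14 ≡ 17; y = λ·(7 - 17) - 2 ≡ 6. → (17, 6)
double: tangent at (17, 6): λ = (3·17² + 20)/(2·6) ≡ 13/12. 12⁻¹ ≡ 2 (mod 23) since 12·2 = 24 ≡ 1, so λ ≡ 13·2 ≡ 3.
  x = λ² - 17 - 17 = 9 - 34 ≡ 21; y = λ·(17 - 21) - 6 ≡ 5. → (21, 5)
add P: (21, 5) + (7, 2). λ = (2 - 5)/(7 - 21) ≡ 20/9 mod 23. 9⁻¹ ≡ 18 (mod 23), so λ ≡ 15.
  x = λ² - 21 - 7 = 225 - 28 ≡ 13; y = λ·(21 - 13) - 5 ≡ 0. → (13, 0)

(13, 0)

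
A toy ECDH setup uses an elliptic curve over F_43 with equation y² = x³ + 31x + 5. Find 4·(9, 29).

Write P = (9, 29).
Repeated addition: build up to 4P.
2P: tangent at (9, 29): λ = (3·9² + 31)/(2·29) ≡ 16/15. 15⁻¹ ≡ 23 (mod 43), so λ ≡ 16·23 ≡ 24.
  x = λ² - 9 - 9 = 576 - 18 ≡ 42; y = λ·(9 - 42) - 29 ≡ 39. → (42, 39)
3P: (42, 39) + (9, 29). λ = (29 - 39)/(9 - 42) ≡ 33/10 mod 43. 10⁻¹ ≡ 13 (mod 43) since 10·13 = 130 ≡ 1, so λ ≡ 42.
  x = λ² - 42 - 9 = 1764 - 51 ≡ 36; y = λ·(42 - 36) - 39 ≡ 41. → (36, 41)
4P: (36, 41) + (9, 29). λ = (29 - 41)/(9 - 36) ≡ 31/16 mod 43. 16⁻¹ ≡ 35 (mod 43) since 16·35 = 560 ≡ 1, so λ ≡ 10.
  x = λ² - 36 - 9 = 100 - 45 ≡ 12; y = λ·(36 - 12) - 41 ≡ 27. → (12, 27)

(12, 27)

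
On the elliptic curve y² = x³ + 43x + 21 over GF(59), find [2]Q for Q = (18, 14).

(28, 7)

tangent at (18, 14): λ = (3·18² + 43)/(2·14) ≡ 12/28. 28⁻¹ ≡ 19 (mod 59), so λ ≡ 12·19 ≡ 51.
  x = λ² - 18 - 18 = 2601 - 36 ≡ 28; y = λ·(18 - 28) - 14 ≡ 7. → (28, 7)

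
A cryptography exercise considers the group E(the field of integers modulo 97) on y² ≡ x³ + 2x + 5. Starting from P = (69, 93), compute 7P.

Double-and-add on 7 = (111)₂. Start with P = (69, 93) for the leading 1-bit.
double: tangent at (69, 93): λ = (3·69² + 2)/(2·93) ≡ 26/89. 89⁻¹ ≡ 12 (mod 97) since 89·12 = 1068 ≡ 1, so λ ≡ 26·12 ≡ 21.
  x = λ² - 69 - 69 = 441 - 138 ≡ 12; y = λ·(69 - 12) - 93 ≡ 37. → (12, 37)
add P: (12, 37) + (69, 93). λ = (93 - 37)/(69 - 12) ≡ 56/57 mod 97. 57⁻¹ ≡ 80 (mod 97), so λ ≡ 18.
  x = λ² - 12 - 69 = 324 - 81 ≡ 49; y = λ·(12 - 49) - 37 ≡ 73. → (49, 73)
double: tangent at (49, 73): λ = (3·49² + 2)/(2·73) ≡ 27/49. 49⁻¹ ≡ 2 (mod 97) since 49·2 = 98 ≡ 1, so λ ≡ 27·2 ≡ 54.
  x = λ² - 49 - 49 = 2916 - 98 ≡ 5; y = λ·(49 - 5) - 73 ≡ 72. → (5, 72)
add P: (5, 72) + (69, 93). λ = (93 - 72)/(69 - 5) ≡ 21/64 mod 97. 64⁻¹ ≡ 47 (mod 97) since 64·47 = 3008 ≡ 1, so λ ≡ 17.
  x = λ² - 5 - 69 = 289 - 74 ≡ 21; y = λ·(5 - 21) - 72 ≡ 44. → (21, 44)

(21, 44)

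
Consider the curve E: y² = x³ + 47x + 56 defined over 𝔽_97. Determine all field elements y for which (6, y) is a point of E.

none

x³ + 47x + 56 = 554 ≡ 69 (mod 97).
69 is a non-residue mod 97; no y exists.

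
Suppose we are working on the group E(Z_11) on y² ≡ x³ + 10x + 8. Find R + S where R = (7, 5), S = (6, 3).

(7, 5) + (6, 3). λ = (3 - 5)/(6 - 7) ≡ 9/10 mod 11. 10⁻¹ ≡ 10 (mod 11) since 10·10 = 100 ≡ 1, so λ ≡ 2.
  x = λ² - 7 - 6 = 4 - 13 ≡ 2; y = λ·(7 - 2) - 5 ≡ 5. → (2, 5)

(2, 5)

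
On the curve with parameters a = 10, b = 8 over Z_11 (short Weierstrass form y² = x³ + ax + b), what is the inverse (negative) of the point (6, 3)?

-(6, 3) = (6, -3 mod 11) = (6, 8).

(6, 8)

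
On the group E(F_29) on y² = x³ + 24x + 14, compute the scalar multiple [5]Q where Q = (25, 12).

(21, 8)

Double-and-add on 5 = (101)₂. Start with Q = (25, 12) for the leading 1-bit.
double: tangent at (25, 12): λ = (3·25² + 24)/(2·12) ≡ 14/24. 24⁻¹ ≡ 23 (mod 29) since 24·23 = 552 ≡ 1, so λ ≡ 14·23 ≡ 3.
  x = λ² - 25 - 25 = 9 - 50 ≡ 17; y = λ·(25 - 17) - 12 ≡ 12. → (17, 12)
double: tangent at (17, 12): λ = (3·17² + 24)/(2·12) ≡ 21/24. 24⁻¹ ≡ 23 (mod 29), so λ ≡ 21·23 ≡ 19.
  x = λ² - 17 - 17 = 361 - 34 ≡ 8; y = λ·(17 - 8) - 12 ≡ 14. → (8, 14)
add Q: (8, 14) + (25, 12). λ = (12 - 14)/(25 - 8) ≡ 27/17 mod 29. 17⁻¹ ≡ 12 (mod 29), so λ ≡ 5.
  x = λ² - 8 - 25 = 25 - 33 ≡ 21; y = λ·(8 - 21) - 14 ≡ 8. → (21, 8)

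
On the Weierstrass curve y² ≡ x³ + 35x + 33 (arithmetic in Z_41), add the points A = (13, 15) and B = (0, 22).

(5, 28)

(13, 15) + (0, 22). λ = (22 - 15)/(0 - 13) ≡ 7/28 mod 41. 28⁻¹ ≡ 22 (mod 41), so λ ≡ 31.
  x = λ² - 13 - 0 = 961 - 13 ≡ 5; y = λ·(13 - 5) - 15 ≡ 28. → (5, 28)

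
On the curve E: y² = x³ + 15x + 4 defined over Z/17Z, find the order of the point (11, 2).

2P: tangent at (11, 2): λ = (3·11² + 15)/(2·2) ≡ 4/4. 4⁻¹ ≡ 13 (mod 17) since 4·13 = 52 ≡ 1, so λ ≡ 4·13 ≡ 1.
  x = λ² - 11 - 11 = 1 - 22 ≡ 13; y = λ·(11 - 13) - 2 ≡ 13. → (13, 13)
3P: (13, 13) + (11, 2). λ = (2 - 13)/(11 - 13) ≡ 6/15 mod 17. 15⁻¹ ≡ 8 (mod 17), so λ ≡ 14.
  x = λ² - 13 - 11 = 196 - 24 ≡ 2; y = λ·(13 - 2) - 13 ≡ 5. → (2, 5)
4P: (2, 5) + (11, 2). λ = (2 - 5)/(11 - 2) ≡ 14/9 mod 17. 9⁻¹ ≡ 2 (mod 17), so λ ≡ 11.
  x = λ² - 2 - 11 = 121 - 13 ≡ 6; y = λ·(2 - 6) - 5 ≡ 2. → (6, 2)
5P: (6, 2) + (11, 2). λ = (2 - 2)/(11 - 6) ≡ 0/5 mod 17. 5⁻¹ ≡ 7 (mod 17), so λ ≡ 0.
  x = λ² - 6 - 11 = 0 - 17 ≡ 0; y = λ·(6 - 0) - 2 ≡ 15. → (0, 15)
6P: (0, 15) + (11, 2). λ = (2 - 15)/(11 - 0) ≡ 4/11 mod 17. 11⁻¹ ≡ 14 (mod 17), so λ ≡ 5.
  x = λ² - 0 - 11 = 25 - 11 ≡ 14; y = λ·(0 - 14) - 15 ≡ 0. → (14, 0)
7P: (14, 0) + (11, 2). λ = (2 - 0)/(11 - 14) ≡ 2/14 mod 17. 14⁻¹ ≡ 11 (mod 17), so λ ≡ 5.
  x = λ² - 14 - 11 = 25 - 25 ≡ 0; y = λ·(14 - 0) - 0 ≡ 2. → (0, 2)
8P: (0, 2) + (11, 2). λ = (2 - 2)/(11 - 0) ≡ 0/11 mod 17. 11⁻¹ ≡ 14 (mod 17), so λ ≡ 0.
  x = λ² - 0 - 11 = 0 - 11 ≡ 6; y = λ·(0 - 6) - 2 ≡ 15. → (6, 15)
9P: (6, 15) + (11, 2). λ = (2 - 15)/(11 - 6) ≡ 4/5 mod 17. 5⁻¹ ≡ 7 (mod 17) since 5·7 = 35 ≡ 1, so λ ≡ 11.
  x = λ² - 6 - 11 = 121 - 17 ≡ 2; y = λ·(6 - 2) - 15 ≡ 12. → (2, 12)
10P: (2, 12) + (11, 2). λ = (2 - 12)/(11 - 2) ≡ 7/9 mod 17. 9⁻¹ ≡ 2 (mod 17), so λ ≡ 14.
  x = λ² - 2 - 11 = 196 - 13 ≡ 13; y = λ·(2 - 13) - 12 ≡ 4. → (13, 4)
11P: (13, 4) + (11, 2). λ = (2 - 4)/(11 - 13) ≡ 15/15 mod 17. 15⁻¹ ≡ 8 (mod 17), so λ ≡ 1.
  x = λ² - 13 - 11 = 1 - 24 ≡ 11; y = λ·(13 - 11) - 4 ≡ 15. → (11, 15)
12P: (11, 15) + (11, 2): same x and y₁ ≡ -y₂, so the sum is O.
12P = O, so the order is 12.

12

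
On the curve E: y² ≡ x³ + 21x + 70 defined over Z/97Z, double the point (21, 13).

tangent at (21, 13): λ = (3·21² + 21)/(2·13) ≡ 83/26. 26⁻¹ ≡ 56 (mod 97), so λ ≡ 83·56 ≡ 89.
  x = λ² - 21 - 21 = 7921 - 42 ≡ 22; y = λ·(21 - 22) - 13 ≡ 92. → (22, 92)

(22, 92)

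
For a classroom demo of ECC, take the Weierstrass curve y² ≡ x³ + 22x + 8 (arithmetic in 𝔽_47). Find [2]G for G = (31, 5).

tangent at (31, 5): λ = (3·31² + 22)/(2·5) ≡ 38/10. 10⁻¹ ≡ 33 (mod 47), so λ ≡ 38·33 ≡ 32.
  x = λ² - 31 - 31 = 1024 - 62 ≡ 22; y = λ·(31 - 22) - 5 ≡ 1. → (22, 1)

(22, 1)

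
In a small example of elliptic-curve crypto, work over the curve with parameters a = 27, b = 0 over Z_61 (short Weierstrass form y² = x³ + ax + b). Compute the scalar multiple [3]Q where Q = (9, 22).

(41, 0)

Repeated addition: build up to 3Q.
2Q: tangent at (9, 22): λ = (3·9² + 27)/(2·22) ≡ 26/44. 44⁻¹ ≡ 43 (mod 61), so λ ≡ 26·43 ≡ 20.
  x = λ² - 9 - 9 = 400 - 18 ≡ 16; y = λ·(9 - 16) - 22 ≡ 21. → (16, 21)
3Q: (16, 21) + (9, 22). λ = (22 - 21)/(9 - 16) ≡ 1/54 mod 61. 54⁻¹ ≡ 26 (mod 61), so λ ≡ 26.
  x = λ² - 16 - 9 = 676 - 25 ≡ 41; y = λ·(16 - 41) - 21 ≡ 0. → (41, 0)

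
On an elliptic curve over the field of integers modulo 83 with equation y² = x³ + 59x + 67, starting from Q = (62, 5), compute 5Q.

Repeated addition: build up to 5Q.
2Q: tangent at (62, 5): λ = (3·62² + 59)/(2·5) ≡ 54/10. 10⁻¹ ≡ 25 (mod 83), so λ ≡ 54·25 ≡ 22.
  x = λ² - 62 - 62 = 484 - 124 ≡ 28; y = λ·(62 - 28) - 5 ≡ 79. → (28, 79)
3Q: (28, 79) + (62, 5). λ = (5 - 79)/(62 - 28) ≡ 9/34 mod 83. 34⁻¹ ≡ 22 (mod 83), so λ ≡ 32.
  x = λ² - 28 - 62 = 1024 - 90 ≡ 21; y = λ·(28 - 21) - 79 ≡ 62. → (21, 62)
4Q: (21, 62) + (62, 5). λ = (5 - 62)/(62 - 21) ≡ 26/41 mod 83. 41⁻¹ ≡ 81 (mod 83), so λ ≡ 31.
  x = λ² - 21 - 62 = 961 - 83 ≡ 48; y = λ·(21 - 48) - 62 ≡ 14. → (48, 14)
5Q: (48, 14) + (62, 5). λ = (5 - 14)/(62 - 48) ≡ 74/14 mod 83. 14⁻¹ ≡ 6 (mod 83) since 14·6 = 84 ≡ 1, so λ ≡ 29.
  x = λ² - 48 - 62 = 841 - 110 ≡ 67; y = λ·(48 - 67) - 14 ≡ 16. → (67, 16)

(67, 16)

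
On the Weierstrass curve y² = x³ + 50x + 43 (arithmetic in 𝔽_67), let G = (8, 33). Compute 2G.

tangent at (8, 33): λ = (3·8² + 50)/(2·33) ≡ 41/66. 66⁻¹ ≡ 66 (mod 67) since 66·66 = 4356 ≡ 1, so λ ≡ 41·66 ≡ 26.
  x = λ² - 8 - 8 = 676 - 16 ≡ 57; y = λ·(8 - 57) - 33 ≡ 33. → (57, 33)

(57, 33)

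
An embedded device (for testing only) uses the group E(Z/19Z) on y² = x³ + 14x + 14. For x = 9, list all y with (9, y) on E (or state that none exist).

none

x³ + 14x + 14 = 869 ≡ 14 (mod 19).
14 is a non-residue mod 19; no y exists.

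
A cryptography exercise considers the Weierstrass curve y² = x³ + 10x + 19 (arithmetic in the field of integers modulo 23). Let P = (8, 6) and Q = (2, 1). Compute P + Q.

(8, 6) + (2, 1). λ = (1 - 6)/(2 - 8) ≡ 18/17 mod 23. 17⁻¹ ≡ 19 (mod 23), so λ ≡ 20.
  x = λ² - 8 - 2 = 400 - 10 ≡ 22; y = λ·(8 - 22) - 6 ≡ 13. → (22, 13)

(22, 13)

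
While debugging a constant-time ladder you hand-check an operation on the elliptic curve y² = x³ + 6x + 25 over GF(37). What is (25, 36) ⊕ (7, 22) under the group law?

(25, 36) + (7, 22). λ = (22 - 36)/(7 - 25) ≡ 23/19 mod 37. 19⁻¹ ≡ 2 (mod 37), so λ ≡ 9.
  x = λ² - 25 - 7 = 81 - 32 ≡ 12; y = λ·(25 - 12) - 36 ≡ 7. → (12, 7)

(12, 7)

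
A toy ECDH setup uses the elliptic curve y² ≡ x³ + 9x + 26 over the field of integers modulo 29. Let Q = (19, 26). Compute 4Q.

(11, 8)

Double-and-add on 4 = (100)₂. Start with Q = (19, 26) for the leading 1-bit.
double: tangent at (19, 26): λ = (3·19² + 9)/(2·26) ≡ 19/23. 23⁻¹ ≡ 24 (mod 29), so λ ≡ 19·24 ≡ 21.
  x = λ² - 19 - 19 = 441 - 38 ≡ 26; y = λ·(19 - 26) - 26 ≡ 1. → (26, 1)
double: tangent at (26, 1): λ = (3·26² + 9)/(2·1) ≡ 7/2. 2⁻¹ ≡ 15 (mod 29) since 2·15 = 30 ≡ 1, so λ ≡ 7·15 ≡ 18.
  x = λ² - 26 - 26 = 324 - 52 ≡ 11; y = λ·(26 - 11) - 1 ≡ 8. → (11, 8)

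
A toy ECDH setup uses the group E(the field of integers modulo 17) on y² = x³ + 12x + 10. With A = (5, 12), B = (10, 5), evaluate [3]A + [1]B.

First 3A:
Repeated addition: build up to 3A.
2A: tangent at (5, 12): λ = (3·5² + 12)/(2·12) ≡ 2/7. 7⁻¹ ≡ 5 (mod 17), so λ ≡ 2·5 ≡ 10.
  x = λ² - 5 - 5 = 100 - 10 ≡ 5; y = λ·(5 - 5) - 12 ≡ 5. → (5, 5)
3A: (5, 5) + (5, 12): same x and y₁ ≡ -y₂, so the sum is O.
3A = O.
Finally 3A + B:
O + (10, 5) = (10, 5) (identity).

(10, 5)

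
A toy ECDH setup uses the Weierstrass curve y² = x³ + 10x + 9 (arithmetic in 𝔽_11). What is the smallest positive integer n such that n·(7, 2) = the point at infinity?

2P: tangent at (7, 2): λ = (3·7² + 10)/(2·2) ≡ 3/4. 4⁻¹ ≡ 3 (mod 11), so λ ≡ 3·3 ≡ 9.
  x = λ² - 7 - 7 = 81 - 14 ≡ 1; y = λ·(7 - 1) - 2 ≡ 8. → (1, 8)
3P: (1, 8) + (7, 2). λ = (2 - 8)/(7 - 1) ≡ 5/6 mod 11. 6⁻¹ ≡ 2 (mod 11), so λ ≡ 10.
  x = λ² - 1 - 7 = 100 - 8 ≡ 4; y = λ·(1 - 4) - 8 ≡ 6. → (4, 6)
4P: (4, 6) + (7, 2). λ = (2 - 6)/(7 - 4) ≡ 7/3 mod 11. 3⁻¹ ≡ 4 (mod 11), so λ ≡ 6.
  x = λ² - 4 - 7 = 36 - 11 ≡ 3; y = λ·(4 - 3) - 6 ≡ 0. → (3, 0)
5P: (3, 0) + (7, 2). λ = (2 - 0)/(7 - 3) ≡ 2/4 mod 11. 4⁻¹ ≡ 3 (mod 11) since 4·3 = 12 ≡ 1, so λ ≡ 6.
  x = λ² - 3 - 7 = 36 - 10 ≡ 4; y = λ·(3 - 4) - 0 ≡ 5. → (4, 5)
6P: (4, 5) + (7, 2). λ = (2 - 5)/(7 - 4) ≡ 8/3 mod 11. 3⁻¹ ≡ 4 (mod 11), so λ ≡ 10.
  x = λ² - 4 - 7 = 100 - 11 ≡ 1; y = λ·(4 - 1) - 5 ≡ 3. → (1, 3)
7P: (1, 3) + (7, 2). λ = (2 - 3)/(7 - 1) ≡ 10/6 mod 11. 6⁻¹ ≡ 2 (mod 11) since 6·2 = 12 ≡ 1, so λ ≡ 9.
  x = λ² - 1 - 7 = 81 - 8 ≡ 7; y = λ·(1 - 7) - 3 ≡ 9. → (7, 9)
8P: (7, 9) + (7, 2): same x and y₁ ≡ -y₂, so the sum is the point at infinity.
8P = the point at infinity, so the order is 8.

8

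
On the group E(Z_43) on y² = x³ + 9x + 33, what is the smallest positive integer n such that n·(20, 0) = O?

2

2P: (20, 0) + (20, 0): same x and y₁ ≡ -y₂, so the sum is O.
2P = O, so the order is 2.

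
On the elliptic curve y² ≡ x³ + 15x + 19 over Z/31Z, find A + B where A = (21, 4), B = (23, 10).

(21, 4) + (23, 10). λ = (10 - 4)/(23 - 21) ≡ 6/2 mod 31. 2⁻¹ ≡ 16 (mod 31) since 2·16 = 32 ≡ 1, so λ ≡ 3.
  x = λ² - 21 - 23 = 9 - 44 ≡ 27; y = λ·(21 - 27) - 4 ≡ 9. → (27, 9)

(27, 9)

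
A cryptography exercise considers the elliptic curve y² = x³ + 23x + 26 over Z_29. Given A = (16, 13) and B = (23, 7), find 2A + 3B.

First 2A:
Repeated addition: build up to 2A.
2A: tangent at (16, 13): λ = (3·16² + 23)/(2·13) ≡ 8/26. 26⁻¹ ≡ 19 (mod 29), so λ ≡ 8·19 ≡ 7.
  x = λ² - 16 - 16 = 49 - 32 ≡ 17; y = λ·(16 - 17) - 13 ≡ 9. → (17, 9)
2A = (17, 9).
Next 3B:
Repeated addition: build up to 3B.
2B: tangent at (23, 7): λ = (3·23² + 23)/(2·7) ≡ 15/14. 14⁻¹ ≡ 27 (mod 29), so λ ≡ 15·27 ≡ 28.
  x = λ² - 23 - 23 = 784 - 46 ≡ 13; y = λ·(23 - 13) - 7 ≡ 12. → (13, 12)
3B: (13, 12) + (23, 7). λ = (7 - 12)/(23 - 13) ≡ 24/10 mod 29. 10⁻¹ ≡ 3 (mod 29), so λ ≡ 14.
  x = λ² - 13 - 23 = 196 - 36 ≡ 15; y = λ·(13 - 15) - 12 ≡ 18. → (15, 18)
3B = (15, 18).
Finally 2A + 3B:
(17, 9) + (15, 18). λ = (18 - 9)/(15 - 17) ≡ 9/27 mod 29. 27⁻¹ ≡ 14 (mod 29), so λ ≡ 10.
  x = λ² - 17 - 15 = 100 - 32 ≡ 10; y = λ·(17 - 10) - 9 ≡ 3. → (10, 3)

(10, 3)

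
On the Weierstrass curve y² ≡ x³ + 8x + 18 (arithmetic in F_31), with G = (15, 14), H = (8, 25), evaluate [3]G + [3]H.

(7, 18)

First 3G:
Repeated addition: build up to 3G.
2G: tangent at (15, 14): λ = (3·15² + 8)/(2·14) ≡ 1/28. 28⁻¹ ≡ 10 (mod 31) since 28·10 = 280 ≡ 1, so λ ≡ 1·10 ≡ 10.
  x = λ² - 15 - 15 = 100 - 30 ≡ 8; y = λ·(15 - 8) - 14 ≡ 25. → (8, 25)
3G: (8, 25) + (15, 14). λ = (14 - 25)/(15 - 8) ≡ 20/7 mod 31. 7⁻¹ ≡ 9 (mod 31) since 7·9 = 63 ≡ 1, so λ ≡ 25.
  x = λ² - 8 - 15 = 625 - 23 ≡ 13; y = λ·(8 - 13) - 25 ≡ 5. → (13, 5)
3G = (13, 5).
Next 3H:
Repeated addition: build up to 3H.
2H: tangent at (8, 25): λ = (3·8² + 8)/(2·25) ≡ 14/19. 19⁻¹ ≡ 18 (mod 31), so λ ≡ 14·18 ≡ 4.
  x = λ² - 8 - 8 = 16 - 16 ≡ 0; y = λ·(8 - 0) - 25 ≡ 7. → (0, 7)
3H: (0, 7) + (8, 25). λ = (25 - 7)/(8 - 0) ≡ 18/8 mod 31. 8⁻¹ ≡ 4 (mod 31) since 8·4 = 32 ≡ 1, so λ ≡ 10.
  x = λ² - 0 - 8 = 100 - 8 ≡ 30; y = λ·(0 - 30) - 7 ≡ 3. → (30, 3)
3H = (30, 3).
Finally 3G + 3H:
(13, 5) + (30, 3). λ = (3 - 5)/(30 - 13) ≡ 29/17 mod 31. 17⁻¹ ≡ 11 (mod 31), so λ ≡ 9.
  x = λ² - 13 - 30 = 81 - 43 ≡ 7; y = λ·(13 - 7) - 5 ≡ 18. → (7, 18)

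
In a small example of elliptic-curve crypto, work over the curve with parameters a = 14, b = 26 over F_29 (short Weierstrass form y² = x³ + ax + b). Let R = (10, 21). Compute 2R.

tangent at (10, 21): λ = (3·10² + 14)/(2·21) ≡ 24/13. 13⁻¹ ≡ 9 (mod 29), so λ ≡ 24·9 ≡ 13.
  x = λ² - 10 - 10 = 169 - 20 ≡ 4; y = λ·(10 - 4) - 21 ≡ 28. → (4, 28)

(4, 28)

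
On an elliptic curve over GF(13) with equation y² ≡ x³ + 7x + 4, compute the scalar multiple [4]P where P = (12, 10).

Repeated addition: build up to 4P.
2P: tangent at (12, 10): λ = (3·12² + 7)/(2·10) ≡ 10/7. 7⁻¹ ≡ 2 (mod 13), so λ ≡ 10·2 ≡ 7.
  x = λ² - 12 - 12 = 49 - 24 ≡ 12; y = λ·(12 - 12) - 10 ≡ 3. → (12, 3)
3P: (12, 3) + (12, 10): same x and y₁ ≡ -y₂, so the sum is the point at infinity.
4P: the point at infinity + (12, 10) = (12, 10) (identity).

(12, 10)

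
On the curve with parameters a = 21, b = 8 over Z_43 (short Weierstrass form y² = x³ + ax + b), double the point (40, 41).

tangent at (40, 41): λ = (3·40² + 21)/(2·41) ≡ 5/39. 39⁻¹ ≡ 32 (mod 43), so λ ≡ 5·32 ≡ 31.
  x = λ² - 40 - 40 = 961 - 80 ≡ 21; y = λ·(40 - 21) - 41 ≡ 32. → (21, 32)

(21, 32)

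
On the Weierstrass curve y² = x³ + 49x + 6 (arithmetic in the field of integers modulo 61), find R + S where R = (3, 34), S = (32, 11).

(3, 34) + (32, 11). λ = (11 - 34)/(32 - 3) ≡ 38/29 mod 61. 29⁻¹ ≡ 40 (mod 61), so λ ≡ 56.
  x = λ² - 3 - 32 = 3136 - 35 ≡ 51; y = λ·(3 - 51) - 34 ≡ 23. → (51, 23)

(51, 23)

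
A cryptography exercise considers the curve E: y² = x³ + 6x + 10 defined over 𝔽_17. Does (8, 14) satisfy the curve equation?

yes

y² = 14² ≡ 9; x³ + 6x + 10 = 570 ≡ 9 (mod 17). 9 = 9.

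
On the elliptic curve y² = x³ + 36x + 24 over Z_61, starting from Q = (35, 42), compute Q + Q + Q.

(1, 0)

Repeated addition: build up to 3Q.
2Q: tangent at (35, 42): λ = (3·35² + 36)/(2·42) ≡ 51/23. 23⁻¹ ≡ 8 (mod 61) since 23·8 = 184 ≡ 1, so λ ≡ 51·8 ≡ 42.
  x = λ² - 35 - 35 = 1764 - 70 ≡ 47; y = λ·(35 - 47) - 42 ≡ 3. → (47, 3)
3Q: (47, 3) + (35, 42). λ = (42 - 3)/(35 - 47) ≡ 39/49 mod 61. 49⁻¹ ≡ 5 (mod 61) since 49·5 = 245 ≡ 1, so λ ≡ 12.
  x = λ² - 47 - 35 = 144 - 82 ≡ 1; y = λ·(47 - 1) - 3 ≡ 0. → (1, 0)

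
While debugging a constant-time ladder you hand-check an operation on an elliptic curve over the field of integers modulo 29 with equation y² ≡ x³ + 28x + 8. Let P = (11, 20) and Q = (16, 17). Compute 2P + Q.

(12, 10)

First 2P:
Repeated addition: build up to 2P.
2P: tangent at (11, 20): λ = (3·11² + 28)/(2·20) ≡ 14/11. 11⁻¹ ≡ 8 (mod 29) since 11·8 = 88 ≡ 1, so λ ≡ 14·8 ≡ 25.
  x = λ² - 11 - 11 = 625 - 22 ≡ 23; y = λ·(11 - 23) - 20 ≡ 28. → (23, 28)
2P = (23, 28).
Finally 2P + Q:
(23, 28) + (16, 17). λ = (17 - 28)/(16 - 23) ≡ 18/22 mod 29. 22⁻¹ ≡ 4 (mod 29), so λ ≡ 14.
  x = λ² - 23 - 16 = 196 - 39 ≡ 12; y = λ·(23 - 12) - 28 ≡ 10. → (12, 10)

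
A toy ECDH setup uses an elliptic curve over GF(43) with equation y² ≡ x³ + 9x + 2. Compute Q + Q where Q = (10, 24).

tangent at (10, 24): λ = (3·10² + 9)/(2·24) ≡ 8/5. 5⁻¹ ≡ 26 (mod 43), so λ ≡ 8·26 ≡ 36.
  x = λ² - 10 - 10 = 1296 - 20 ≡ 29; y = λ·(10 - 29) - 24 ≡ 23. → (29, 23)

(29, 23)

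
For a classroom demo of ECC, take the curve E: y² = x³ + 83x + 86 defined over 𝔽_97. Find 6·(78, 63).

Write Q = (78, 63).
Double-and-add on 6 = (110)₂. Start with Q = (78, 63) for the leading 1-bit.
double: tangent at (78, 63): λ = (3·78² + 83)/(2·63) ≡ 2/29. 29⁻¹ ≡ 87 (mod 97) since 29·87 = 2523 ≡ 1, so λ ≡ 2·87 ≡ 77.
  x = λ² - 78 - 78 = 5929 - 156 ≡ 50; y = λ·(78 - 50) - 63 ≡ 56. → (50, 56)
add Q: (50, 56) + (78, 63). λ = (63 - 56)/(78 - 50) ≡ 7/28 mod 97. 28⁻¹ ≡ 52 (mod 97) since 28·52 = 1456 ≡ 1, so λ ≡ 73.
  x = λ² - 50 - 78 = 5329 - 128 ≡ 60; y = λ·(50 - 60) - 56 ≡ 87. → (60, 87)
double: tangent at (60, 87): λ = (3·60² + 83)/(2·87) ≡ 19/77. 77⁻¹ ≡ 63 (mod 97), so λ ≡ 19·63 ≡ 33.
  x = λ² - 60 - 60 = 1089 - 120 ≡ 96; y = λ·(60 - 96) - 87 ≡ 83. → (96, 83)

(96, 83)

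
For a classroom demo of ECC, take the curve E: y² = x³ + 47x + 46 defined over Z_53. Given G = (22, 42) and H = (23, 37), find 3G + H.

(0, 29)

First 3G:
Repeated addition: build up to 3G.
2G: tangent at (22, 42): λ = (3·22² + 47)/(2·42) ≡ 15/31. 31⁻¹ ≡ 12 (mod 53), so λ ≡ 15·12 ≡ 21.
  x = λ² - 22 - 22 = 441 - 44 ≡ 26; y = λ·(22 - 26) - 42 ≡ 33. → (26, 33)
3G: (26, 33) + (22, 42). λ = (42 - 33)/(22 - 26) ≡ 9/49 mod 53. 49⁻¹ ≡ 13 (mod 53) since 49·13 = 637 ≡ 1, so λ ≡ 11.
  x = λ² - 26 - 22 = 121 - 48 ≡ 20; y = λ·(26 - 20) - 33 ≡ 33. → (20, 33)
3G = (20, 33).
Finally 3G + H:
(20, 33) + (23, 37). λ = (37 - 33)/(23 - 20) ≡ 4/3 mod 53. 3⁻¹ ≡ 18 (mod 53), so λ ≡ 19.
  x = λ² - 20 - 23 = 361 - 43 ≡ 0; y = λ·(20 - 0) - 33 ≡ 29. → (0, 29)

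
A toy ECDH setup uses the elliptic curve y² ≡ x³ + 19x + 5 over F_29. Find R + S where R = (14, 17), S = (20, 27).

(1, 24)

(14, 17) + (20, 27). λ = (27 - 17)/(20 - 14) ≡ 10/6 mod 29. 6⁻¹ ≡ 5 (mod 29) since 6·5 = 30 ≡ 1, so λ ≡ 21.
  x = λ² - 14 - 20 = 441 - 34 ≡ 1; y = λ·(14 - 1) - 17 ≡ 24. → (1, 24)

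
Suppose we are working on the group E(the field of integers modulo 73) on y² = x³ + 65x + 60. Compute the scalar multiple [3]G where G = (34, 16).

Repeated addition: build up to 3G.
2G: tangent at (34, 16): λ = (3·34² + 65)/(2·16) ≡ 29/32. 32⁻¹ ≡ 16 (mod 73) since 32·16 = 512 ≡ 1, so λ ≡ 29·16 ≡ 26.
  x = λ² - 34 - 34 = 676 - 68 ≡ 24; y = λ·(34 - 24) - 16 ≡ 25. → (24, 25)
3G: (24, 25) + (34, 16). λ = (16 - 25)/(34 - 24) ≡ 64/10 mod 73. 10⁻¹ ≡ 22 (mod 73) since 10·22 = 220 ≡ 1, so λ ≡ 21.
  x = λ² - 24 - 34 = 441 - 58 ≡ 18; y = λ·(24 - 18) - 25 ≡ 28. → (18, 28)

(18, 28)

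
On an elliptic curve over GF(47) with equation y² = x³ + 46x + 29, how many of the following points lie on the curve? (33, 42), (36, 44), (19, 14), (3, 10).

2

(33, 42): 42² ≡ 25, rhs ≡ 25 → on.
(36, 44): 44² ≡ 9, rhs ≡ 25 → off.
(19, 14): 14² ≡ 8, rhs ≡ 7 → off.
(3, 10): 10² ≡ 6, rhs ≡ 6 → on.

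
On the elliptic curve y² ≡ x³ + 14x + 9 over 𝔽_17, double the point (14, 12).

(7, 12)

tangent at (14, 12): λ = (3·14² + 14)/(2·12) ≡ 7/7. 7⁻¹ ≡ 5 (mod 17), so λ ≡ 7·5 ≡ 1.
  x = λ² - 14 - 14 = 1 - 28 ≡ 7; y = λ·(14 - 7) - 12 ≡ 12. → (7, 12)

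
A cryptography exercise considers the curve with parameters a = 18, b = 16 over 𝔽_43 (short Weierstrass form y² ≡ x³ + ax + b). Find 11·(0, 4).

(19, 37)

Write P = (0, 4).
Repeated addition: build up to 11P.
2P: tangent at (0, 4): λ = (3·0² + 18)/(2·4) ≡ 18/8. 8⁻¹ ≡ 27 (mod 43), so λ ≡ 18·27 ≡ 13.
  x = λ² - 0 - 0 = 169 - 0 ≡ 40; y = λ·(0 - 40) - 4 ≡ 35. → (40, 35)
3P: (40, 35) + (0, 4). λ = (4 - 35)/(0 - 40) ≡ 12/3 mod 43. 3⁻¹ ≡ 29 (mod 43) since 3·29 = 87 ≡ 1, so λ ≡ 4.
  x = λ² - 40 - 0 = 16 - 40 ≡ 19; y = λ·(40 - 19) - 35 ≡ 6. → (19, 6)
4P: (19, 6) + (0, 4). λ = (4 - 6)/(0 - 19) ≡ 41/24 mod 43. 24⁻¹ ≡ 9 (mod 43), so λ ≡ 25.
  x = λ² - 19 - 0 = 625 - 19 ≡ 4; y = λ·(19 - 4) - 6 ≡ 25. → (4, 25)
5P: (4, 25) + (0, 4). λ = (4 - 25)/(0 - 4) ≡ 22/39 mod 43. 39⁻¹ ≡ 32 (mod 43) since 39·32 = 1248 ≡ 1, so λ ≡ 16.
  x = λ² - 4 - 0 = 256 - 4 ≡ 37; y = λ·(4 - 37) - 25 ≡ 6. → (37, 6)
6P: (37, 6) + (0, 4). λ = (4 - 6)/(0 - 37) ≡ 41/6 mod 43. 6⁻¹ ≡ 36 (mod 43), so λ ≡ 14.
  x = λ² - 37 - 0 = 196 - 37 ≡ 30; y = λ·(37 - 30) - 6 ≡ 6. → (30, 6)
7P: (30, 6) + (0, 4). λ = (4 - 6)/(0 - 30) ≡ 41/13 mod 43. 13⁻¹ ≡ 10 (mod 43), so λ ≡ 23.
  x = λ² - 30 - 0 = 529 - 30 ≡ 26; y = λ·(30 - 26) - 6 ≡ 0. → (26, 0)
8P: (26, 0) + (0, 4). λ = (4 - 0)/(0 - 26) ≡ 4/17 mod 43. 17⁻¹ ≡ 38 (mod 43), so λ ≡ 23.
  x = λ² - 26 - 0 = 529 - 26 ≡ 30; y = λ·(26 - 30) - 0 ≡ 37. → (30, 37)
9P: (30, 37) + (0, 4). λ = (4 - 37)/(0 - 30) ≡ 10/13 mod 43. 13⁻¹ ≡ 10 (mod 43) since 13·10 = 130 ≡ 1, so λ ≡ 14.
  x = λ² - 30 - 0 = 196 - 30 ≡ 37; y = λ·(30 - 37) - 37 ≡ 37. → (37, 37)
10P: (37, 37) + (0, 4). λ = (4 - 37)/(0 - 37) ≡ 10/6 mod 43. 6⁻¹ ≡ 36 (mod 43), so λ ≡ 16.
  x = λ² - 37 - 0 = 256 - 37 ≡ 4; y = λ·(37 - 4) - 37 ≡ 18. → (4, 18)
11P: (4, 18) + (0, 4). λ = (4 - 18)/(0 - 4) ≡ 29/39 mod 43. 39⁻¹ ≡ 32 (mod 43), so λ ≡ 25.
  x = λ² - 4 - 0 = 625 - 4 ≡ 19; y = λ·(4 - 19) - 18 ≡ 37. → (19, 37)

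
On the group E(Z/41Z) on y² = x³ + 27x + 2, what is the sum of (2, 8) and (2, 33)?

O

The two points share x = 2 and their y-coordinates satisfy 8 + 33 ≡ 0 (mod 41), so they are inverses. Their sum is ∞.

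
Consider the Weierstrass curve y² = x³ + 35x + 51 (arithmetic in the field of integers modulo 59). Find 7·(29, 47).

(8, 31)

Write P = (29, 47).
Repeated addition: build up to 7P.
2P: tangent at (29, 47): λ = (3·29² + 35)/(2·47) ≡ 21/35. 35⁻¹ ≡ 27 (mod 59), so λ ≡ 21·27 ≡ 36.
  x = λ² - 29 - 29 = 1296 - 58 ≡ 58; y = λ·(29 - 58) - 47 ≡ 30. → (58, 30)
3P: (58, 30) + (29, 47). λ = (47 - 30)/(29 - 58) ≡ 17/30 mod 59. 30⁻¹ ≡ 2 (mod 59) since 30·2 = 60 ≡ 1, so λ ≡ 34.
  x = λ² - 58 - 29 = 1156 - 87 ≡ 7; y = λ·(58 - 7) - 30 ≡ 52. → (7, 52)
4P: (7, 52) + (29, 47). λ = (47 - 52)/(29 - 7) ≡ 54/22 mod 59. 22⁻¹ ≡ 51 (mod 59), so λ ≡ 40.
  x = λ² - 7 - 29 = 1600 - 36 ≡ 30; y = λ·(7 - 30) - 52 ≡ 31. → (30, 31)
5P: (30, 31) + (29, 47). λ = (47 - 31)/(29 - 30) ≡ 16/58 mod 59. 58⁻¹ ≡ 58 (mod 59) since 58·58 = 3364 ≡ 1, so λ ≡ 43.
  x = λ² - 30 - 29 = 1849 - 59 ≡ 20; y = λ·(30 - 20) - 31 ≡ 45. → (20, 45)
6P: (20, 45) + (29, 47). λ = (47 - 45)/(29 - 20) ≡ 2/9 mod 59. 9⁻¹ ≡ 46 (mod 59) since 9·46 = 414 ≡ 1, so λ ≡ 33.
  x = λ² - 20 - 29 = 1089 - 49 ≡ 37; y = λ·(20 - 37) - 45 ≡ 43. → (37, 43)
7P: (37, 43) + (29, 47). λ = (47 - 43)/(29 - 37) ≡ 4/51 mod 59. 51⁻¹ ≡ 22 (mod 59) since 51·22 = 1122 ≡ 1, so λ ≡ 29.
  x = λ² - 37 - 29 = 841 - 66 ≡ 8; y = λ·(37 - 8) - 43 ≡ 31. → (8, 31)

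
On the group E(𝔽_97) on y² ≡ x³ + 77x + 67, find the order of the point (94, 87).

6

2P: tangent at (94, 87): λ = (3·94² + 77)/(2·87) ≡ 7/77. 77⁻¹ ≡ 63 (mod 97) since 77·63 = 4851 ≡ 1, so λ ≡ 7·63 ≡ 53.
  x = λ² - 94 - 94 = 2809 - 188 ≡ 2; y = λ·(94 - 2) - 87 ≡ 36. → (2, 36)
3P: (2, 36) + (94, 87). λ = (87 - 36)/(94 - 2) ≡ 51/92 mod 97. 92⁻¹ ≡ 58 (mod 97), so λ ≡ 48.
  x = λ² - 2 - 94 = 2304 - 96 ≡ 74; y = λ·(2 - 74) - 36 ≡ 0. → (74, 0)
4P: (74, 0) + (94, 87). λ = (87 - 0)/(94 - 74) ≡ 87/20 mod 97. 20⁻¹ ≡ 34 (mod 97), so λ ≡ 48.
  x = λ² - 74 - 94 = 2304 - 168 ≡ 2; y = λ·(74 - 2) - 0 ≡ 61. → (2, 61)
5P: (2, 61) + (94, 87). λ = (87 - 61)/(94 - 2) ≡ 26/92 mod 97. 92⁻¹ ≡ 58 (mod 97) since 92·58 = 5336 ≡ 1, so λ ≡ 53.
  x = λ² - 2 - 94 = 2809 - 96 ≡ 94; y = λ·(2 - 94) - 61 ≡ 10. → (94, 10)
6P: (94, 10) + (94, 87): same x and y₁ ≡ -y₂, so the sum is ∞.
6P = ∞, so the order is 6.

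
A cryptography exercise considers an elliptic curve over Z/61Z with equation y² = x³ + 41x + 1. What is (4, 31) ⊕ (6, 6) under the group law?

(9, 1)

(4, 31) + (6, 6). λ = (6 - 31)/(6 - 4) ≡ 36/2 mod 61. 2⁻¹ ≡ 31 (mod 61), so λ ≡ 18.
  x = λ² - 4 - 6 = 324 - 10 ≡ 9; y = λ·(4 - 9) - 31 ≡ 1. → (9, 1)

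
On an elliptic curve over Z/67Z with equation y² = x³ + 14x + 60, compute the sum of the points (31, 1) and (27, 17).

(31, 1) + (27, 17). λ = (17 - 1)/(27 - 31) ≡ 16/63 mod 67. 63⁻¹ ≡ 50 (mod 67), so λ ≡ 63.
  x = λ² - 31 - 27 = 3969 - 58 ≡ 25; y = λ·(31 - 25) - 1 ≡ 42. → (25, 42)

(25, 42)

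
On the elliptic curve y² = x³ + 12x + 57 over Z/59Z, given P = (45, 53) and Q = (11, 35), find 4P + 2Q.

(54, 52)

First 4P:
Double-and-add on 4 = (100)₂. Start with P = (45, 53) for the leading 1-bit.
double: tangent at (45, 53): λ = (3·45² + 12)/(2·53) ≡ 10/47. 47⁻¹ ≡ 54 (mod 59), so λ ≡ 10·54 ≡ 9.
  x = λ² - 45 - 45 = 81 - 90 ≡ 50; y = λ·(45 - 50) - 53 ≡ 20. → (50, 20)
double: tangent at (50, 20): λ = (3·50² + 12)/(2·20) ≡ 19/40. 40⁻¹ ≡ 31 (mod 59) since 40·31 = 1240 ≡ 1, so λ ≡ 19·31 ≡ 58.
  x = λ² - 50 - 50 = 3364 - 100 ≡ 19; y = λ·(50 - 19) - 20 ≡ 8. → (19, 8)
4P = (19, 8).
Next 2Q:
Repeated addition: build up to 2Q.
2Q: tangent at (11, 35): λ = (3·11² + 12)/(2·35) ≡ 21/11. 11⁻¹ ≡ 43 (mod 59) since 11·43 = 473 ≡ 1, so λ ≡ 21·43 ≡ 18.
  x = λ² - 11 - 11 = 324 - 22 ≡ 7; y = λ·(11 - 7) - 35 ≡ 37. → (7, 37)
2Q = (7, 37).
Finally 4P + 2Q:
(19, 8) + (7, 37). λ = (37 - 8)/(7 - 19) ≡ 29/47 mod 59. 47⁻¹ ≡ 54 (mod 59) since 47·54 = 2538 ≡ 1, so λ ≡ 32.
  x = λ² - 19 - 7 = 1024 - 26 ≡ 54; y = λ·(19 - 54) - 8 ≡ 52. → (54, 52)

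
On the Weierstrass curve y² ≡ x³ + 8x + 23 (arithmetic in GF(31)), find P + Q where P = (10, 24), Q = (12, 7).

(27, 12)

(10, 24) + (12, 7). λ = (7 - 24)/(12 - 10) ≡ 14/2 mod 31. 2⁻¹ ≡ 16 (mod 31) since 2·16 = 32 ≡ 1, so λ ≡ 7.
  x = λ² - 10 - 12 = 49 - 22 ≡ 27; y = λ·(10 - 27) - 24 ≡ 12. → (27, 12)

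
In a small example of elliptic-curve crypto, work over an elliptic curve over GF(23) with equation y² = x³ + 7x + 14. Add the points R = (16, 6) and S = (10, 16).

(10, 7)

(16, 6) + (10, 16). λ = (16 - 6)/(10 - 16) ≡ 10/17 mod 23. 17⁻¹ ≡ 19 (mod 23), so λ ≡ 6.
  x = λ² - 16 - 10 = 36 - 26 ≡ 10; y = λ·(16 - 10) - 6 ≡ 7. → (10, 7)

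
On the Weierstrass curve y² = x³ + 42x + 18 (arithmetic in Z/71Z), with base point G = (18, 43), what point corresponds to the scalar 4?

(37, 18)

Repeated addition: build up to 4G.
2G: tangent at (18, 43): λ = (3·18² + 42)/(2·43) ≡ 20/15. 15⁻¹ ≡ 19 (mod 71) since 15·19 = 285 ≡ 1, so λ ≡ 20·19 ≡ 25.
  x = λ² - 18 - 18 = 625 - 36 ≡ 21; y = λ·(18 - 21) - 43 ≡ 24. → (21, 24)
3G: (21, 24) + (18, 43). λ = (43 - 24)/(18 - 21) ≡ 19/68 mod 71. 68⁻¹ ≡ 47 (mod 71) since 68·47 = 3196 ≡ 1, so λ ≡ 41.
  x = λ² - 21 - 18 = 1681 - 39 ≡ 9; y = λ·(21 - 9) - 24 ≡ 42. → (9, 42)
4G: (9, 42) + (18, 43). λ = (43 - 42)/(18 - 9) ≡ 1/9 mod 71. 9⁻¹ ≡ 8 (mod 71), so λ ≡ 8.
  x = λ² - 9 - 18 = 64 - 27 ≡ 37; y = λ·(9 - 37) - 42 ≡ 18. → (37, 18)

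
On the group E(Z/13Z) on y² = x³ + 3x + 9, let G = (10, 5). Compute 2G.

(2, 6)

tangent at (10, 5): λ = (3·10² + 3)/(2·5) ≡ 4/10. 10⁻¹ ≡ 4 (mod 13), so λ ≡ 4·4 ≡ 3.
  x = λ² - 10 - 10 = 9 - 20 ≡ 2; y = λ·(10 - 2) - 5 ≡ 6. → (2, 6)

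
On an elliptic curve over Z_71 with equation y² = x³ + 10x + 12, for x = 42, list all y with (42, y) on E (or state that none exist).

none

x³ + 10x + 12 = 74520 ≡ 41 (mod 71).
41 is a non-residue mod 71; no y exists.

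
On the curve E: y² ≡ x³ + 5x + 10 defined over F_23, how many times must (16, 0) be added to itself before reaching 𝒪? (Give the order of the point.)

2P: (16, 0) + (16, 0): same x and y₁ ≡ -y₂, so the sum is 𝒪.
2P = 𝒪, so the order is 2.

2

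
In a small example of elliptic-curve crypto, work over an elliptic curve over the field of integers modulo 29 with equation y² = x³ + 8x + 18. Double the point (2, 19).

(26, 5)

tangent at (2, 19): λ = (3·2² + 8)/(2·19) ≡ 20/9. 9⁻¹ ≡ 13 (mod 29) since 9·13 = 117 ≡ 1, so λ ≡ 20·13 ≡ 28.
  x = λ² - 2 - 2 = 784 - 4 ≡ 26; y = λ·(2 - 26) - 19 ≡ 5. → (26, 5)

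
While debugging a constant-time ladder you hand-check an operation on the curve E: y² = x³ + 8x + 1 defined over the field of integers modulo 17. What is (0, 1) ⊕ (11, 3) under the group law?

(0, 1) + (11, 3). λ = (3 - 1)/(11 - 0) ≡ 2/11 mod 17. 11⁻¹ ≡ 14 (mod 17), so λ ≡ 11.
  x = λ² - 0 - 11 = 121 - 11 ≡ 8; y = λ·(0 - 8) - 1 ≡ 13. → (8, 13)

(8, 13)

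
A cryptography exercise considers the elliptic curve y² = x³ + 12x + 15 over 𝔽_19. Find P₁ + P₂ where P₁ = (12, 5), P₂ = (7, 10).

(12, 5) + (7, 10). λ = (10 - 5)/(7 - 12) ≡ 5/14 mod 19. 14⁻¹ ≡ 15 (mod 19), so λ ≡ 18.
  x = λ² - 12 - 7 = 324 - 19 ≡ 1; y = λ·(12 - 1) - 5 ≡ 3. → (1, 3)

(1, 3)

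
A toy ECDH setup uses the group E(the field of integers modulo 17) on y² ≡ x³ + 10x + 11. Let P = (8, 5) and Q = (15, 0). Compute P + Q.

(7, 4)

(8, 5) + (15, 0). λ = (0 - 5)/(15 - 8) ≡ 12/7 mod 17. 7⁻¹ ≡ 5 (mod 17), so λ ≡ 9.
  x = λ² - 8 - 15 = 81 - 23 ≡ 7; y = λ·(8 - 7) - 5 ≡ 4. → (7, 4)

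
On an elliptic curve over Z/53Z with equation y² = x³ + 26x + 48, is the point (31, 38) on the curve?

y² = 38² ≡ 13; x³ + 26x + 48 = 30645 ≡ 11 (mod 53). 13 ≠ 11.

no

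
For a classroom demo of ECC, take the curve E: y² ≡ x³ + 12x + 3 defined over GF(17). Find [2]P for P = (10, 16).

(6, 6)

tangent at (10, 16): λ = (3·10² + 12)/(2·16) ≡ 6/15. 15⁻¹ ≡ 8 (mod 17), so λ ≡ 6·8 ≡ 14.
  x = λ² - 10 - 10 = 196 - 20 ≡ 6; y = λ·(10 - 6) - 16 ≡ 6. → (6, 6)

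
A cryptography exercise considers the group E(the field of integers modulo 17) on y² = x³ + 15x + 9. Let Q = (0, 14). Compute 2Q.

(2, 8)

tangent at (0, 14): λ = (3·0² + 15)/(2·14) ≡ 15/11. 11⁻¹ ≡ 14 (mod 17), so λ ≡ 15·14 ≡ 6.
  x = λ² - 0 - 0 = 36 - 0 ≡ 2; y = λ·(0 - 2) - 14 ≡ 8. → (2, 8)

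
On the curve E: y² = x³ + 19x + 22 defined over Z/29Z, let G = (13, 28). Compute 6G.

(27, 11)

Double-and-add on 6 = (110)₂. Start with G = (13, 28) for the leading 1-bit.
double: tangent at (13, 28): λ = (3·13² + 19)/(2·28) ≡ 4/27. 27⁻¹ ≡ 14 (mod 29) since 27·14 = 378 ≡ 1, so λ ≡ 4·14 ≡ 27.
  x = λ² - 13 - 13 = 729 - 26 ≡ 7; y = λ·(13 - 7) - 28 ≡ 18. → (7, 18)
add G: (7, 18) + (13, 28). λ = (28 - 18)/(13 - 7) ≡ 10/6 mod 29. 6⁻¹ ≡ 5 (mod 29) since 6·5 = 30 ≡ 1, so λ ≡ 21.
  x = λ² - 7 - 13 = 441 - 20 ≡ 15; y = λ·(7 - 15) - 18 ≡ 17. → (15, 17)
double: tangent at (15, 17): λ = (3·15² + 19)/(2·17) ≡ 27/5. 5⁻¹ ≡ 6 (mod 29) since 5·6 = 30 ≡ 1, so λ ≡ 27·6 ≡ 17.
  x = λ² - 15 - 15 = 289 - 30 ≡ 27; y = λ·(15 - 27) - 17 ≡ 11. → (27, 11)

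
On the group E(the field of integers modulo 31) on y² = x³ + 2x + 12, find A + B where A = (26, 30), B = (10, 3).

(26, 30) + (10, 3). λ = (3 - 30)/(10 - 26) ≡ 4/15 mod 31. 15⁻¹ ≡ 29 (mod 31), so λ ≡ 23.
  x = λ² - 26 - 10 = 529 - 36 ≡ 28; y = λ·(26 - 28) - 30 ≡ 17. → (28, 17)

(28, 17)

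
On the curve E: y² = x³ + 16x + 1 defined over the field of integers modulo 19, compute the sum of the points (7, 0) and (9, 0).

(3, 0)

(7, 0) + (9, 0). λ = (0 - 0)/(9 - 7) ≡ 0/2 mod 19. 2⁻¹ ≡ 10 (mod 19) since 2·10 = 20 ≡ 1, so λ ≡ 0.
  x = λ² - 7 - 9 = 0 - 16 ≡ 3; y = λ·(7 - 3) - 0 ≡ 0. → (3, 0)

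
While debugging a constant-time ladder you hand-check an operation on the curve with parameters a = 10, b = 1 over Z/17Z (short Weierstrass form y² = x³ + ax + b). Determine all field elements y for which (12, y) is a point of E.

x³ + 10x + 1 = 1849 ≡ 13 (mod 17).
Square roots of 13 mod 17: 8 and 9 (since 8² = 64 ≡ 13).

8, 9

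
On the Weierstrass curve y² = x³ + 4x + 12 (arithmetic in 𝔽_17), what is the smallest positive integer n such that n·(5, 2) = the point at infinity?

2P: tangent at (5, 2): λ = (3·5² + 4)/(2·2) ≡ 11/4. 4⁻¹ ≡ 13 (mod 17), so λ ≡ 11·13 ≡ 7.
  x = λ² - 5 - 5 = 49 - 10 ≡ 5; y = λ·(5 - 5) - 2 ≡ 15. → (5, 15)
3P: (5, 15) + (5, 2): same x and y₁ ≡ -y₂, so the sum is the point at infinity.
3P = the point at infinity, so the order is 3.

3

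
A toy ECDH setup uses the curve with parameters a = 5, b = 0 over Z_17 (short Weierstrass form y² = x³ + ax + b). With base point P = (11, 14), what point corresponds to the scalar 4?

Repeated addition: build up to 4P.
2P: tangent at (11, 14): λ = (3·11² + 5)/(2·14) ≡ 11/11. 11⁻¹ ≡ 14 (mod 17) since 11·14 = 154 ≡ 1, so λ ≡ 11·14 ≡ 1.
  x = λ² - 11 - 11 = 1 - 22 ≡ 13; y = λ·(11 - 13) - 14 ≡ 1. → (13, 1)
3P: (13, 1) + (11, 14). λ = (14 - 1)/(11 - 13) ≡ 13/15 mod 17. 15⁻¹ ≡ 8 (mod 17) since 15·8 = 120 ≡ 1, so λ ≡ 2.
  x = λ² - 13 - 11 = 4 - 24 ≡ 14; y = λ·(13 - 14) - 1 ≡ 14. → (14, 14)
4P: (14, 14) + (11, 14). λ = (14 - 14)/(11 - 14) ≡ 0/14 mod 17. 14⁻¹ ≡ 11 (mod 17), so λ ≡ 0.
  x = λ² - 14 - 11 = 0 - 25 ≡ 9; y = λ·(14 - 9) - 14 ≡ 3. → (9, 3)

(9, 3)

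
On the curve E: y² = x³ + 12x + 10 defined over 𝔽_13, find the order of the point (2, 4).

4

2P: tangent at (2, 4): λ = (3·2² + 12)/(2·4) ≡ 11/8. 8⁻¹ ≡ 5 (mod 13), so λ ≡ 11·5 ≡ 3.
  x = λ² - 2 - 2 = 9 - 4 ≡ 5; y = λ·(2 - 5) - 4 ≡ 0. → (5, 0)
3P: (5, 0) + (2, 4). λ = (4 - 0)/(2 - 5) ≡ 4/10 mod 13. 10⁻¹ ≡ 4 (mod 13), so λ ≡ 3.
  x = λ² - 5 - 2 = 9 - 7 ≡ 2; y = λ·(5 - 2) - 0 ≡ 9. → (2, 9)
4P: (2, 9) + (2, 4): same x and y₁ ≡ -y₂, so the sum is ∞.
4P = ∞, so the order is 4.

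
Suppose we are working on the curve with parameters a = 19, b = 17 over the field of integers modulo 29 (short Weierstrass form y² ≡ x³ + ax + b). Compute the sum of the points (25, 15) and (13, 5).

(25, 15) + (13, 5). λ = (5 - 15)/(13 - 25) ≡ 19/17 mod 29. 17⁻¹ ≡ 12 (mod 29) since 17·12 = 204 ≡ 1, so λ ≡ 25.
  x = λ² - 25 - 13 = 625 - 38 ≡ 7; y = λ·(25 - 7) - 15 ≡ 0. → (7, 0)

(7, 0)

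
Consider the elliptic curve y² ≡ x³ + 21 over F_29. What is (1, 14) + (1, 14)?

(7, 4)

tangent at (1, 14): λ = (3·1² + 0)/(2·14) ≡ 3/28. 28⁻¹ ≡ 28 (mod 29), so λ ≡ 3·28 ≡ 26.
  x = λ² - 1 - 1 = 676 - 2 ≡ 7; y = λ·(1 - 7) - 14 ≡ 4. → (7, 4)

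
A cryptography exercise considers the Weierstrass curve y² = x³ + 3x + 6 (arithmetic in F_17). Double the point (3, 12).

tangent at (3, 12): λ = (3·3² + 3)/(2·12) ≡ 13/7. 7⁻¹ ≡ 5 (mod 17), so λ ≡ 13·5 ≡ 14.
  x = λ² - 3 - 3 = 196 - 6 ≡ 3; y = λ·(3 - 3) - 12 ≡ 5. → (3, 5)

(3, 5)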